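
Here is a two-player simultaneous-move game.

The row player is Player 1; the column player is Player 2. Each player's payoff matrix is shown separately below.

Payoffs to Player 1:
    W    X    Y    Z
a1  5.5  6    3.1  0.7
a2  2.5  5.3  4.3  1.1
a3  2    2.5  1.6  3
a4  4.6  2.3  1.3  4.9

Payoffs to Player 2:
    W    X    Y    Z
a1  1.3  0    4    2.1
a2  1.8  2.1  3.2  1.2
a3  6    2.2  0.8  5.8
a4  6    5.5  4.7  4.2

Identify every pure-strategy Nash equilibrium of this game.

Pure NE: (a2, Y)

Mark each player's best response to every combination of opponents' strategies; a profile where every player is best-responding is a pure Nash equilibrium.
Player 1 against W: payoffs 5.5, 2.5, 2, 4.6 → best response a1.
Player 1 against X: payoffs 6, 5.3, 2.5, 2.3 → best response a1.
Player 1 against Y: payoffs 3.1, 4.3, 1.6, 1.3 → best response a2.
Player 1 against Z: payoffs 0.7, 1.1, 3, 4.9 → best response a4.
Player 2 against a1: payoffs 1.3, 0, 4, 2.1 → best response Y.
Player 2 against a2: payoffs 1.8, 2.1, 3.2, 1.2 → best response Y.
Player 2 against a3: payoffs 6, 2.2, 0.8, 5.8 → best response W.
Player 2 against a4: payoffs 6, 5.5, 4.7, 4.2 → best response W.
Mutual best responses: (a2, Y).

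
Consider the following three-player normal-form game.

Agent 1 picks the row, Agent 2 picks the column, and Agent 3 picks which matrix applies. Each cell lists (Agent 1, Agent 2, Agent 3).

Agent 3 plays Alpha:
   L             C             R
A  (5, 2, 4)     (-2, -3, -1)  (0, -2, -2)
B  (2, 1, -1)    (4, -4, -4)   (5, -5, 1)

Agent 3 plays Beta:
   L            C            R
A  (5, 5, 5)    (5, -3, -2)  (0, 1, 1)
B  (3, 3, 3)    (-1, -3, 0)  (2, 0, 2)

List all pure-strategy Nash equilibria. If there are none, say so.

Agent 1 against (L, Alpha): payoffs 5, 2 → best response A.
Agent 1 against (L, Beta): payoffs 5, 3 → best response A.
Agent 1 against (C, Alpha): payoffs -2, 4 → best response B.
Agent 1 against (C, Beta): payoffs 5, -1 → best response A.
Agent 1 against (R, Alpha): payoffs 0, 5 → best response B.
Agent 1 against (R, Beta): payoffs 0, 2 → best response B.
Agent 2 against (A, Alpha): payoffs 2, -3, -2 → best response L.
Agent 2 against (A, Beta): payoffs 5, -3, 1 → best response L.
Agent 2 against (B, Alpha): payoffs 1, -4, -5 → best response L.
Agent 2 against (B, Beta): payoffs 3, -3, 0 → best response L.
Agent 3 against (A, L): payoffs 4, 5 → best response Beta.
Agent 3 against (A, C): payoffs -1, -2 → best response Alpha.
Agent 3 against (A, R): payoffs -2, 1 → best response Beta.
Agent 3 against (B, L): payoffs -1, 3 → best response Beta.
Agent 3 against (B, C): payoffs -4, 0 → best response Beta.
Agent 3 against (B, R): payoffs 1, 2 → best response Beta.
Mutual best responses: (A, L, Beta).

Pure NE: (A, L, Beta)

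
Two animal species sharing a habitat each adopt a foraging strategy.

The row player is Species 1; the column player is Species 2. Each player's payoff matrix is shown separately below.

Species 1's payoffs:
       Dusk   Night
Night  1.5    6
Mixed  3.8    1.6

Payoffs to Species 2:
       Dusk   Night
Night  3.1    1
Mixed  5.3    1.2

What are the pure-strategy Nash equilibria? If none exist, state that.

Pure NE: (Mixed, Dusk)

Species 1 against Dusk: payoffs 1.5, 3.8 → best response Mixed.
Species 1 against Night: payoffs 6, 1.6 → best response Night.
Species 2 against Night: payoffs 3.1, 1 → best response Dusk.
Species 2 against Mixed: payoffs 5.3, 1.2 → best response Dusk.
Mutual best responses: (Mixed, Dusk).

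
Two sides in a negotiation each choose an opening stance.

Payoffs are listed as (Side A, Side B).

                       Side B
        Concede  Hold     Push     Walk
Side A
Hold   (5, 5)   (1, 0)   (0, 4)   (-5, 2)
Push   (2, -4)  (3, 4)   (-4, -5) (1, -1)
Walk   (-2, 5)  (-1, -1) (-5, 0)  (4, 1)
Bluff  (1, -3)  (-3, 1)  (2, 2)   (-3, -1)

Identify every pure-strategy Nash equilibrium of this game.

(Hold, Concede), (Push, Hold), (Bluff, Push)

Side A against Concede: payoffs 5, 2, -2, 1 → best response Hold.
Side A against Hold: payoffs 1, 3, -1, -3 → best response Push.
Side A against Push: payoffs 0, -4, -5, 2 → best response Bluff.
Side A against Walk: payoffs -5, 1, 4, -3 → best response Walk.
Side B against Hold: payoffs 5, 0, 4, 2 → best response Concede.
Side B against Push: payoffs -4, 4, -5, -1 → best response Hold.
Side B against Walk: payoffs 5, -1, 0, 1 → best response Concede.
Side B against Bluff: payoffs -3, 1, 2, -1 → best response Push.
Mutual best responses: (Hold, Concede); (Push, Hold); (Bluff, Push).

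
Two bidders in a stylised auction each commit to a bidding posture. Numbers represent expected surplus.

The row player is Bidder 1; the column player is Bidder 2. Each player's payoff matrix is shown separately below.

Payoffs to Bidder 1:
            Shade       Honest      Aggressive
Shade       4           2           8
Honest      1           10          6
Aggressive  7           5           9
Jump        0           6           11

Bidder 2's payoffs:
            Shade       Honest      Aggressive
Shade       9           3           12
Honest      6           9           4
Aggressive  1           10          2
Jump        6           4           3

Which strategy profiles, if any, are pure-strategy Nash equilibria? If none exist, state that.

Bidder 1 against Shade: payoffs 4, 1, 7, 0 → best response Aggressive.
Bidder 1 against Honest: payoffs 2, 10, 5, 6 → best response Honest.
Bidder 1 against Aggressive: payoffs 8, 6, 9, 11 → best response Jump.
Bidder 2 against Shade: payoffs 9, 3, 12 → best response Aggressive.
Bidder 2 against Honest: payoffs 6, 9, 4 → best response Honest.
Bidder 2 against Aggressive: payoffs 1, 10, 2 → best response Honest.
Bidder 2 against Jump: payoffs 6, 4, 3 → best response Shade.
Mutual best responses: (Honest, Honest).

Pure NE: (Honest, Honest)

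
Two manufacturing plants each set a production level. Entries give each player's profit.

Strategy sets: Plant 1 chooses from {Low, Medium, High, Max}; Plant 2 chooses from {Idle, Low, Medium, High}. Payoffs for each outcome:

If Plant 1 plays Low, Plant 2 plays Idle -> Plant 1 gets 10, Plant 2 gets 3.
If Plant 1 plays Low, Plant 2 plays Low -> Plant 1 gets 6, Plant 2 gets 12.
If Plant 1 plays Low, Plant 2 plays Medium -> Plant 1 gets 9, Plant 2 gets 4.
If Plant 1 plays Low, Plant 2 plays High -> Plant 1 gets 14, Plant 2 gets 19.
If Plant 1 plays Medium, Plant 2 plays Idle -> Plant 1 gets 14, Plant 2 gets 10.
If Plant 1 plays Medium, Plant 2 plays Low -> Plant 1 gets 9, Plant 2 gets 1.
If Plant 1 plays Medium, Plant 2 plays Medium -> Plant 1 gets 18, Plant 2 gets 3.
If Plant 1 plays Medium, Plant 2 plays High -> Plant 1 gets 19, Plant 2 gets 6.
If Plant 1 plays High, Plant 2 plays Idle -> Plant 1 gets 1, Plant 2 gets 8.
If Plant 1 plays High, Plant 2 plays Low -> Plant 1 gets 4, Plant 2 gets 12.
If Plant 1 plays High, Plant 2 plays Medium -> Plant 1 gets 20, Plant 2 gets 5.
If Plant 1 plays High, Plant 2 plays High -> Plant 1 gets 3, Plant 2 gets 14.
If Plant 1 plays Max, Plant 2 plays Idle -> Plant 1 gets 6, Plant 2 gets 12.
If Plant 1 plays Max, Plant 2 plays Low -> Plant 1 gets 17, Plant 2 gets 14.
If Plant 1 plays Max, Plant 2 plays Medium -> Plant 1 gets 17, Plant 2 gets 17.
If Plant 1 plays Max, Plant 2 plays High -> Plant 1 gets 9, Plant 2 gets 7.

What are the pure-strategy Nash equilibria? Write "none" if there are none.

(Medium, Idle)

For each player, find the best response to each opponent profile; mutual best responses are the pure NE.
Plant 1 against Idle: payoffs 10, 14, 1, 6 → best response Medium.
Plant 1 against Low: payoffs 6, 9, 4, 17 → best response Max.
Plant 1 against Medium: payoffs 9, 18, 20, 17 → best response High.
Plant 1 against High: payoffs 14, 19, 3, 9 → best response Medium.
Plant 2 against Low: payoffs 3, 12, 4, 19 → best response High.
Plant 2 against Medium: payoffs 10, 1, 3, 6 → best response Idle.
Plant 2 against High: payoffs 8, 12, 5, 14 → best response High.
Plant 2 against Max: payoffs 12, 14, 17, 7 → best response Medium.
Mutual best responses: (Medium, Idle).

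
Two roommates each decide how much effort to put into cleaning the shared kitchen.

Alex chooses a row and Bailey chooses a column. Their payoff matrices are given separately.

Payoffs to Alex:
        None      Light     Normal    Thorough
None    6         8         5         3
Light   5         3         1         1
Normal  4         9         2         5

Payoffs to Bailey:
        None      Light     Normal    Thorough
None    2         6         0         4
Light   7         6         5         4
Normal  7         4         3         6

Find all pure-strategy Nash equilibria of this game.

(None, None): Bailey can switch to Light (2 → 6). Not NE.
(None, Light): Alex can switch to Normal (8 → 9). Not NE.
(None, Normal): Bailey can switch to None (0 → 2). Not NE.
(None, Thorough): Alex can switch to Normal (3 → 5). Not NE.
(Light, None): Alex can switch to None (5 → 6). Not NE.
(Light, Light): Alex can switch to None (3 → 8). Not NE.
(Light, Normal): Alex can switch to None (1 → 5). Not NE.
(Light, Thorough): Alex can switch to None (1 → 3). Not NE.
(Normal, None): Alex can switch to None (4 → 6). Not NE.
(Normal, Light): Bailey can switch to None (4 → 7). Not NE.
(Normal, Normal): Alex can switch to None (2 → 5). Not NE.
(Normal, Thorough): Bailey can switch to None (6 → 7). Not NE.

There is no pure-strategy Nash equilibrium.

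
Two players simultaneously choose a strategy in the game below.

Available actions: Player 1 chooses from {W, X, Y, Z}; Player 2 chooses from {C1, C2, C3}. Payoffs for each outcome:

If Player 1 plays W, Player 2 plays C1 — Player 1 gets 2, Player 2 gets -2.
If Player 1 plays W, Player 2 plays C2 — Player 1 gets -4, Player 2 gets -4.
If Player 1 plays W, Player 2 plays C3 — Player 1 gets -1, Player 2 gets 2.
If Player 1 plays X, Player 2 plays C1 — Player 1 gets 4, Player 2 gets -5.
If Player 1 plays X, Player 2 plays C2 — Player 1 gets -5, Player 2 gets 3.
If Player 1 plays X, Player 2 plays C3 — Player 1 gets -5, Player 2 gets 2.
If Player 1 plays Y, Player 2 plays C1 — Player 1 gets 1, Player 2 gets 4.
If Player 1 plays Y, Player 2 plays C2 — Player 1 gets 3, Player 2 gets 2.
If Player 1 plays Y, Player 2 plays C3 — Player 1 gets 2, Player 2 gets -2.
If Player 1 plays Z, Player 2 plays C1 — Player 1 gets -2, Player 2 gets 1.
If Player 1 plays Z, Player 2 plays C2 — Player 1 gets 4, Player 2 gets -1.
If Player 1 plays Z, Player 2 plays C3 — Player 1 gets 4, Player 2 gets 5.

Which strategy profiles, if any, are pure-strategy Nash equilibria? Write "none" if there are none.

The unique pure-strategy Nash equilibrium is (Z, C3).

Mark each player's best response to every combination of opponents' strategies; a profile where every player is best-responding is a pure Nash equilibrium.
Player 1 against C1: payoffs 2, 4, 1, -2 → best response X.
Player 1 against C2: payoffs -4, -5, 3, 4 → best response Z.
Player 1 against C3: payoffs -1, -5, 2, 4 → best response Z.
Player 2 against W: payoffs -2, -4, 2 → best response C3.
Player 2 against X: payoffs -5, 3, 2 → best response C2.
Player 2 against Y: payoffs 4, 2, -2 → best response C1.
Player 2 against Z: payoffs 1, -1, 5 → best response C3.
Mutual best responses: (Z, C3).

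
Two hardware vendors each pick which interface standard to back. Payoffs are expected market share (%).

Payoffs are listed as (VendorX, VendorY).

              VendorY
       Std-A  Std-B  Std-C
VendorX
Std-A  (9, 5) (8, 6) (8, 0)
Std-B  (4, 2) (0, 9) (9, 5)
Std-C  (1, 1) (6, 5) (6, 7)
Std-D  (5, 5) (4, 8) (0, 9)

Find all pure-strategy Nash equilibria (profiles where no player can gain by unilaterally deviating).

(Std-A, Std-A): VendorY can switch to Std-B (5 → 6). Not NE.
(Std-A, Std-B): VendorX gets 8, best alternative 6; VendorY gets 6, best alternative 5. No profitable deviation — NE.
(Std-A, Std-C): VendorX can switch to Std-B (8 → 9). Not NE.
(Std-B, Std-A): VendorX can switch to Std-A (4 → 9). Not NE.
(Std-B, Std-B): VendorX can switch to Std-A (0 → 8). Not NE.
(Std-B, Std-C): VendorY can switch to Std-B (5 → 9). Not NE.
(Std-C, Std-A): VendorX can switch to Std-A (1 → 9). Not NE.
(Std-C, Std-B): VendorX can switch to Std-A (6 → 8). Not NE.
(Std-C, Std-C): VendorX can switch to Std-A (6 → 8). Not NE.
(Std-D, Std-A): VendorX can switch to Std-A (5 → 9). Not NE.
(Std-D, Std-B): VendorX can switch to Std-A (4 → 8). Not NE.
(Std-D, Std-C): VendorX can switch to Std-A (0 → 8). Not NE.

Pure NE: (Std-A, Std-B)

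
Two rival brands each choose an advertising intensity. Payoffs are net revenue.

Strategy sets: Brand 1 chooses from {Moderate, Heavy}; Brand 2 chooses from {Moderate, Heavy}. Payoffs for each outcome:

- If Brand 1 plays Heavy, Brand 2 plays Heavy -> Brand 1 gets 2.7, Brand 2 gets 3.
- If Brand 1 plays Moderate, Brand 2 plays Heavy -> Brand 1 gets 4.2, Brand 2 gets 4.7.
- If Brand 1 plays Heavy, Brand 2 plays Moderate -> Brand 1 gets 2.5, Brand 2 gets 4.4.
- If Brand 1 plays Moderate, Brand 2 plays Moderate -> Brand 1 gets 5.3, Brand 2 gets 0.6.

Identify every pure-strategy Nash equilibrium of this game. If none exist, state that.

(Moderate, Heavy)

Brand 1 against Moderate: payoffs 5.3, 2.5 → best response Moderate.
Brand 1 against Heavy: payoffs 4.2, 2.7 → best response Moderate.
Brand 2 against Moderate: payoffs 0.6, 4.7 → best response Heavy.
Brand 2 against Heavy: payoffs 4.4, 3 → best response Moderate.
Mutual best responses: (Moderate, Heavy).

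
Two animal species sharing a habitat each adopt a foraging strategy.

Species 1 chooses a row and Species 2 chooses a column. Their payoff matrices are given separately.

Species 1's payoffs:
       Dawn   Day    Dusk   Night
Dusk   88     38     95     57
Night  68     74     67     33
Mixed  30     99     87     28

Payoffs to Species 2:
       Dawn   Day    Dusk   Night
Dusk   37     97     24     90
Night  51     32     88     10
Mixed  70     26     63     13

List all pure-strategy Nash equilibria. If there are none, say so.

Species 1 against Dawn: payoffs 88, 68, 30 → best response Dusk.
Species 1 against Day: payoffs 38, 74, 99 → best response Mixed.
Species 1 against Dusk: payoffs 95, 67, 87 → best response Dusk.
Species 1 against Night: payoffs 57, 33, 28 → best response Dusk.
Species 2 against Dusk: payoffs 37, 97, 24, 90 → best response Day.
Species 2 against Night: payoffs 51, 32, 88, 10 → best response Dusk.
Species 2 against Mixed: payoffs 70, 26, 63, 13 → best response Dawn.
No profile is a mutual best response for all players.

No pure-strategy Nash equilibrium.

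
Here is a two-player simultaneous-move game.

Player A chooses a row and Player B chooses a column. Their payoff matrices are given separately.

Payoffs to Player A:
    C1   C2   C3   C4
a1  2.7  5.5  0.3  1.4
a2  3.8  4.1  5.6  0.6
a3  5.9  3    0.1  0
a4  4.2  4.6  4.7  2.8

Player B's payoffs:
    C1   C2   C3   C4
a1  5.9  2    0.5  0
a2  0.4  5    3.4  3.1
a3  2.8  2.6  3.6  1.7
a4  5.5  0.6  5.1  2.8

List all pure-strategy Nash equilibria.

(a1, C1): Player A can switch to a2 (2.7 → 3.8). Not NE.
(a1, C2): Player B can switch to C1 (2 → 5.9). Not NE.
(a1, C3): Player A can switch to a2 (0.3 → 5.6). Not NE.
(a1, C4): Player A can switch to a4 (1.4 → 2.8). Not NE.
(a2, C1): Player A can switch to a3 (3.8 → 5.9). Not NE.
(a2, C2): Player A can switch to a1 (4.1 → 5.5). Not NE.
(a2, C3): Player B can switch to C2 (3.4 → 5). Not NE.
(a2, C4): Player A can switch to a1 (0.6 → 1.4). Not NE.
(a3, C1): Player B can switch to C3 (2.8 → 3.6). Not NE.
(a3, C2): Player A can switch to a1 (3 → 5.5). Not NE.
(a3, C3): Player A can switch to a1 (0.1 → 0.3). Not NE.
(a3, C4): Player A can switch to a1 (0 → 1.4). Not NE.
(The remaining 4 profiles each have a profitable deviation by the same check.)

This game has no pure Nash equilibrium.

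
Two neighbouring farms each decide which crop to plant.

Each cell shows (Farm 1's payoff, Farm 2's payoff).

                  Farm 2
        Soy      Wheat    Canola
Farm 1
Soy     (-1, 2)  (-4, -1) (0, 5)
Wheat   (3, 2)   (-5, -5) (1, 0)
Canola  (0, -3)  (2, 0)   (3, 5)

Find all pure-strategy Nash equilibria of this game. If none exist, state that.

(Soy, Soy): Farm 1 can switch to Wheat (-1 → 3). Not NE.
(Soy, Wheat): Farm 1 can switch to Canola (-4 → 2). Not NE.
(Soy, Canola): Farm 1 can switch to Wheat (0 → 1). Not NE.
(Wheat, Soy): Farm 1 gets 3, best alternative 0; Farm 2 gets 2, best alternative 0. No profitable deviation — NE.
(Wheat, Wheat): Farm 1 can switch to Soy (-5 → -4). Not NE.
(Wheat, Canola): Farm 1 can switch to Canola (1 → 3). Not NE.
(Canola, Soy): Farm 1 can switch to Wheat (0 → 3). Not NE.
(Canola, Wheat): Farm 2 can switch to Canola (0 → 5). Not NE.
(Canola, Canola): Farm 1 gets 3, best alternative 1; Farm 2 gets 5, best alternative 0. No profitable deviation — NE.

(Wheat, Soy) and (Canola, Canola)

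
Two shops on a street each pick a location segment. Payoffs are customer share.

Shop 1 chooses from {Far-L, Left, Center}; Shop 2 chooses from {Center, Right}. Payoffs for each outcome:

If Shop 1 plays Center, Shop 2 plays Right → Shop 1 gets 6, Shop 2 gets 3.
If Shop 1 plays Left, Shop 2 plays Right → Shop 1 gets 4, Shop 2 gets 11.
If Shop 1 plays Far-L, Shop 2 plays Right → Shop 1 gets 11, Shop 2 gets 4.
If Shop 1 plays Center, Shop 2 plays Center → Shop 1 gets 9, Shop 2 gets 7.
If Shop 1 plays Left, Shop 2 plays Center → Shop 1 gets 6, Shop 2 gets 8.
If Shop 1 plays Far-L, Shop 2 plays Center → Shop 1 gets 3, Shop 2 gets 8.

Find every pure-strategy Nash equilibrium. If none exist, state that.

(Far-L, Center): Shop 1 can switch to Left (3 → 6). Not NE.
(Far-L, Right): Shop 2 can switch to Center (4 → 8). Not NE.
(Left, Center): Shop 1 can switch to Center (6 → 9). Not NE.
(Left, Right): Shop 1 can switch to Far-L (4 → 11). Not NE.
(Center, Center): Shop 1 gets 9, best alternative 6; Shop 2 gets 7, best alternative 3. No profitable deviation — NE.
(Center, Right): Shop 1 can switch to Far-L (6 → 11). Not NE.

(Center, Center)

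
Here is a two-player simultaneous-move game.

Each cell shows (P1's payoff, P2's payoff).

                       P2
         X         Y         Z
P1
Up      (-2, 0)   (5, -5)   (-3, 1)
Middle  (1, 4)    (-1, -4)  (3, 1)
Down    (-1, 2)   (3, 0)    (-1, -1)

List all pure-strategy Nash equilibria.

Check each profile: it is a Nash equilibrium iff no player can strictly gain by switching unilaterally.
(Up, X): P1 can switch to Middle (-2 → 1). Not NE.
(Up, Y): P2 can switch to X (-5 → 0). Not NE.
(Up, Z): P1 can switch to Middle (-3 → 3). Not NE.
(Middle, X): P1 gets 1, best alternative -1; P2 gets 4, best alternative 1. No profitable deviation — NE.
(Middle, Y): P1 can switch to Up (-1 → 5). Not NE.
(Middle, Z): P2 can switch to X (1 → 4). Not NE.
(Down, X): P1 can switch to Middle (-1 → 1). Not NE.
(The remaining 2 profiles each have a profitable deviation by the same check.)

(Middle, X)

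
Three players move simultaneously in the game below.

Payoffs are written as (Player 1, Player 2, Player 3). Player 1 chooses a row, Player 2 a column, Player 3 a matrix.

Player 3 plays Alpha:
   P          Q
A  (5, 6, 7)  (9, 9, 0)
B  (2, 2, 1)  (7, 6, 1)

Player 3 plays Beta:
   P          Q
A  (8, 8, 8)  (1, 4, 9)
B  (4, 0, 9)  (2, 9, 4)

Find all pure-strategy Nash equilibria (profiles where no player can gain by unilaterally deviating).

Pure-strategy Nash equilibria: (A, P, Beta) and (B, Q, Beta)

(A, P, Alpha): Player 2 can switch to Q (6 → 9). Not NE.
(A, P, Beta): Player 1 gets 8, best alternative 4; Player 2 gets 8, best alternative 4; Player 3 gets 8, best alternative 7. No profitable deviation — NE.
(A, Q, Alpha): Player 3 can switch to Beta (0 → 9). Not NE.
(A, Q, Beta): Player 1 can switch to B (1 → 2). Not NE.
(B, P, Alpha): Player 1 can switch to A (2 → 5). Not NE.
(B, P, Beta): Player 1 can switch to A (4 → 8). Not NE.
(B, Q, Alpha): Player 1 can switch to A (7 → 9). Not NE.
(B, Q, Beta): Player 1 gets 2, best alternative 1; Player 2 gets 9, best alternative 0; Player 3 gets 4, best alternative 1. No profitable deviation — NE.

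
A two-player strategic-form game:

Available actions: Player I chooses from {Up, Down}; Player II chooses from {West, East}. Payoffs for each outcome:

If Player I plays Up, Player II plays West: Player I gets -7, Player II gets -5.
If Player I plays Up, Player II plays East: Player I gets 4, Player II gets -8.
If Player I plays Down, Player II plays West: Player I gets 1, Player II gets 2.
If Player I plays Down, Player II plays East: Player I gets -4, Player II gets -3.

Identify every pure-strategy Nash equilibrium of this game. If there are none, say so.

Player I against West: payoffs -7, 1 → best response Down.
Player I against East: payoffs 4, -4 → best response Up.
Player II against Up: payoffs -5, -8 → best response West.
Player II against Down: payoffs 2, -3 → best response West.
Mutual best responses: (Down, West).

(Down, West)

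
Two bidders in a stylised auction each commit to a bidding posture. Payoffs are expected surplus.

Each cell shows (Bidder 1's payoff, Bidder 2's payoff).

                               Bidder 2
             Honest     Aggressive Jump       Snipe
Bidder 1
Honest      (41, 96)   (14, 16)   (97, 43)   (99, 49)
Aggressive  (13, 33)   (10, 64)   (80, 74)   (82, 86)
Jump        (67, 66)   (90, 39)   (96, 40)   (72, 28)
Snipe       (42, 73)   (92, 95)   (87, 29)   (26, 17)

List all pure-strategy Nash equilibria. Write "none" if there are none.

Pure-strategy Nash equilibria: (Jump, Honest), (Snipe, Aggressive)

(Honest, Honest): Bidder 1 can switch to Jump (41 → 67). Not NE.
(Honest, Aggressive): Bidder 1 can switch to Jump (14 → 90). Not NE.
(Honest, Jump): Bidder 2 can switch to Honest (43 → 96). Not NE.
(Honest, Snipe): Bidder 2 can switch to Honest (49 → 96). Not NE.
(Aggressive, Honest): Bidder 1 can switch to Honest (13 → 41). Not NE.
(Aggressive, Aggressive): Bidder 1 can switch to Honest (10 → 14). Not NE.
(Jump, Honest): Bidder 1 gets 67, best alternative 42; Bidder 2 gets 66, best alternative 40. No profitable deviation — NE.
(Snipe, Aggressive): Bidder 1 gets 92, best alternative 90; Bidder 2 gets 95, best alternative 73. No profitable deviation — NE.
(The remaining 8 profiles each have a profitable deviation by the same check.)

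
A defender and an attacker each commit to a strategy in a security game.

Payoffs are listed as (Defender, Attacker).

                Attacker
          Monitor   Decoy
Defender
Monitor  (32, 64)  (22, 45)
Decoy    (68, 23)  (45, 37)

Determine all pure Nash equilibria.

Defender against Monitor: payoffs 32, 68 → best response Decoy.
Defender against Decoy: payoffs 22, 45 → best response Decoy.
Attacker against Monitor: payoffs 64, 45 → best response Monitor.
Attacker against Decoy: payoffs 23, 37 → best response Decoy.
Mutual best responses: (Decoy, Decoy).

(Decoy, Decoy)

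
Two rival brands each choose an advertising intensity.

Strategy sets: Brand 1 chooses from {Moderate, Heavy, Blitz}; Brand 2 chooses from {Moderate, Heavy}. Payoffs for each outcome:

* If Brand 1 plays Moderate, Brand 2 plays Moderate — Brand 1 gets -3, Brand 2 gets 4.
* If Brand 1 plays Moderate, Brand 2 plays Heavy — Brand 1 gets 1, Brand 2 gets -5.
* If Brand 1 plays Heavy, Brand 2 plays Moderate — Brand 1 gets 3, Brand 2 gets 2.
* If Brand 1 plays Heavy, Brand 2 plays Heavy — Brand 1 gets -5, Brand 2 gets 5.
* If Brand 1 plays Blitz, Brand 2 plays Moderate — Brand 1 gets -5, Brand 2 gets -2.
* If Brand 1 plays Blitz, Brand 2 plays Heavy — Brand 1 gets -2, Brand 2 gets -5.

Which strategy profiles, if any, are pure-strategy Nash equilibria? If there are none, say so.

This game has no pure Nash equilibrium.

(Moderate, Moderate): Brand 1 can switch to Heavy (-3 → 3). Not NE.
(Moderate, Heavy): Brand 2 can switch to Moderate (-5 → 4). Not NE.
(Heavy, Moderate): Brand 2 can switch to Heavy (2 → 5). Not NE.
(Heavy, Heavy): Brand 1 can switch to Moderate (-5 → 1). Not NE.
(Blitz, Moderate): Brand 1 can switch to Moderate (-5 → -3). Not NE.
(Blitz, Heavy): Brand 1 can switch to Moderate (-2 → 1). Not NE.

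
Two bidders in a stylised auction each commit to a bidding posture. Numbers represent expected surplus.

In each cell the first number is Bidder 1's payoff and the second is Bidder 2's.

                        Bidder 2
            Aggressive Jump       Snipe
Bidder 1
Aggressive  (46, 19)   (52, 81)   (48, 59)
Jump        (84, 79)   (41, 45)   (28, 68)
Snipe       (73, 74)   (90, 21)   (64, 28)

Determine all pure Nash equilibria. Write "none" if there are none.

(Aggressive, Aggressive): Bidder 1 can switch to Jump (46 → 84). Not NE.
(Aggressive, Jump): Bidder 1 can switch to Snipe (52 → 90). Not NE.
(Aggressive, Snipe): Bidder 1 can switch to Snipe (48 → 64). Not NE.
(Jump, Aggressive): Bidder 1 gets 84, best alternative 73; Bidder 2 gets 79, best alternative 68. No profitable deviation — NE.
(Jump, Jump): Bidder 1 can switch to Aggressive (41 → 52). Not NE.
(Jump, Snipe): Bidder 1 can switch to Aggressive (28 → 48). Not NE.
(Snipe, Aggressive): Bidder 1 can switch to Jump (73 → 84). Not NE.
(Snipe, Jump): Bidder 2 can switch to Aggressive (21 → 74). Not NE.
(Snipe, Snipe): Bidder 2 can switch to Aggressive (28 → 74). Not NE.

The unique pure-strategy Nash equilibrium is (Jump, Aggressive).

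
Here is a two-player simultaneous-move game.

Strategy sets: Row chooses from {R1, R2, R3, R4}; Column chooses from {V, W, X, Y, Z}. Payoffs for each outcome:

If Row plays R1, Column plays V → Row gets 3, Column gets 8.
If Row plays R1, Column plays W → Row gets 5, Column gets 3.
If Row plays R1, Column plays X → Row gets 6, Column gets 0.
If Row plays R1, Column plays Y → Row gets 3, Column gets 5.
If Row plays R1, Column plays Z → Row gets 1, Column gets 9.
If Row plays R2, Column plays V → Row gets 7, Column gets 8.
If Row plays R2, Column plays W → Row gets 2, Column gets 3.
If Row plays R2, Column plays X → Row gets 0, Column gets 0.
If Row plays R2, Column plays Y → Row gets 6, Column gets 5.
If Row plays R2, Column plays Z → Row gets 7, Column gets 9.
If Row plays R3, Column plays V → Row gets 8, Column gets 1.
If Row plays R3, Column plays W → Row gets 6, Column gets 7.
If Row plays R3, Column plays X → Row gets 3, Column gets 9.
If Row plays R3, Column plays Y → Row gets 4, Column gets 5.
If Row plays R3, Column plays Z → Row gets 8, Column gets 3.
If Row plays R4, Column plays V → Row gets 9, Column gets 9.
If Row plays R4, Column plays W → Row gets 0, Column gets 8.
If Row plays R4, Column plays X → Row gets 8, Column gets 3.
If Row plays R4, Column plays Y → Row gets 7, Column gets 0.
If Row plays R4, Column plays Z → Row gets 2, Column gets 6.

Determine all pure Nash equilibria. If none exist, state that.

(R1, V): Row can switch to R2 (3 → 7). Not NE.
(R1, W): Row can switch to R3 (5 → 6). Not NE.
(R1, X): Row can switch to R4 (6 → 8). Not NE.
(R1, Y): Row can switch to R2 (3 → 6). Not NE.
(R1, Z): Row can switch to R2 (1 → 7). Not NE.
(R2, V): Row can switch to R3 (7 → 8). Not NE.
(R2, W): Row can switch to R1 (2 → 5). Not NE.
(R2, X): Row can switch to R1 (0 → 6). Not NE.
(R2, Y): Row can switch to R4 (6 → 7). Not NE.
(R2, Z): Row can switch to R3 (7 → 8). Not NE.
(R4, V): Row gets 9, best alternative 8; Column gets 9, best alternative 8. No profitable deviation — NE.
(The remaining 9 profiles each have a profitable deviation by the same check.)

The unique pure-strategy Nash equilibrium is (R4, V).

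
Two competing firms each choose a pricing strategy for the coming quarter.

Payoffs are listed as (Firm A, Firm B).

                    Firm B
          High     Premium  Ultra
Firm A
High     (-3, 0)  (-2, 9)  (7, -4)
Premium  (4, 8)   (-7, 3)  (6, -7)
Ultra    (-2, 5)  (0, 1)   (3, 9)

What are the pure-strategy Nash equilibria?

(High, High): Firm A can switch to Premium (-3 → 4). Not NE.
(High, Premium): Firm A can switch to Ultra (-2 → 0). Not NE.
(High, Ultra): Firm B can switch to High (-4 → 0). Not NE.
(Premium, High): Firm A gets 4, best alternative -2; Firm B gets 8, best alternative 3. No profitable deviation — NE.
(Premium, Premium): Firm A can switch to High (-7 → -2). Not NE.
(Premium, Ultra): Firm A can switch to High (6 → 7). Not NE.
(Ultra, High): Firm A can switch to Premium (-2 → 4). Not NE.
(Ultra, Premium): Firm B can switch to High (1 → 5). Not NE.
(Ultra, Ultra): Firm A can switch to High (3 → 7). Not NE.

The unique pure-strategy Nash equilibrium is (Premium, High).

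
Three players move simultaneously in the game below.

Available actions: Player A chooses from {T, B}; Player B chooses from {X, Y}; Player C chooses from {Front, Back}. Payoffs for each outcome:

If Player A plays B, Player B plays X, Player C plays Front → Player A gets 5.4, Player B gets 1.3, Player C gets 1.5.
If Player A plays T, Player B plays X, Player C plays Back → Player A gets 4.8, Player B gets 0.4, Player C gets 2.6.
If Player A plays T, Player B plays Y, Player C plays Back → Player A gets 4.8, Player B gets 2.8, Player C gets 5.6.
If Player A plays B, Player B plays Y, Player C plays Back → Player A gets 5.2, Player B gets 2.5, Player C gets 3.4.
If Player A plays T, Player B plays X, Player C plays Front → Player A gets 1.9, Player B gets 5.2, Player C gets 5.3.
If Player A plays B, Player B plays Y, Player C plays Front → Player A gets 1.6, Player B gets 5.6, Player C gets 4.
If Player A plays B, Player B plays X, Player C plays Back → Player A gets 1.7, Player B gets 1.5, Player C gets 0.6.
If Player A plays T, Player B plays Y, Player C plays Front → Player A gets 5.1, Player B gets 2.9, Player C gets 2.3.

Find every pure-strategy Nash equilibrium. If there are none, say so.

(T, X, Front): Player A can switch to B (1.9 → 5.4). Not NE.
(T, X, Back): Player B can switch to Y (0.4 → 2.8). Not NE.
(T, Y, Front): Player B can switch to X (2.9 → 5.2). Not NE.
(T, Y, Back): Player A can switch to B (4.8 → 5.2). Not NE.
(B, X, Front): Player B can switch to Y (1.3 → 5.6). Not NE.
(B, X, Back): Player A can switch to T (1.7 → 4.8). Not NE.
(B, Y, Front): Player A can switch to T (1.6 → 5.1). Not NE.
(B, Y, Back): Player C can switch to Front (3.4 → 4). Not NE.

This game has no pure Nash equilibrium.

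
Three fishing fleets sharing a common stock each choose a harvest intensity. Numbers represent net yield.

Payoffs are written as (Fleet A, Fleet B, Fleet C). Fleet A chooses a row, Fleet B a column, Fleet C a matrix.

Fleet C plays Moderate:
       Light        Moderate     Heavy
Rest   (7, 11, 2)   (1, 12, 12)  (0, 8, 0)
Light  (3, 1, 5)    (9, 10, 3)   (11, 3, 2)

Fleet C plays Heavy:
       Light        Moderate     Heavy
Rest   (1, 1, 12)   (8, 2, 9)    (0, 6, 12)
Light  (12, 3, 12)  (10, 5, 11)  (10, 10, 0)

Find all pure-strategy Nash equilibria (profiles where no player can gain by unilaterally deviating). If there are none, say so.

No pure-strategy Nash equilibrium.

For each strategy profile, look for a profitable unilateral deviation.
(Rest, Light, Moderate): Fleet B can switch to Moderate (11 → 12). Not NE.
(Rest, Light, Heavy): Fleet A can switch to Light (1 → 12). Not NE.
(Rest, Moderate, Moderate): Fleet A can switch to Light (1 → 9). Not NE.
(Rest, Moderate, Heavy): Fleet A can switch to Light (8 → 10). Not NE.
(Rest, Heavy, Moderate): Fleet A can switch to Light (0 → 11). Not NE.
(Rest, Heavy, Heavy): Fleet A can switch to Light (0 → 10). Not NE.
(Light, Light, Moderate): Fleet A can switch to Rest (3 → 7). Not NE.
(Light, Light, Heavy): Fleet B can switch to Moderate (3 → 5). Not NE.
(Light, Moderate, Moderate): Fleet C can switch to Heavy (3 → 11). Not NE.
(Light, Moderate, Heavy): Fleet B can switch to Heavy (5 → 10). Not NE.
(Light, Heavy, Moderate): Fleet B can switch to Moderate (3 → 10). Not NE.
(Light, Heavy, Heavy): Fleet C can switch to Moderate (0 → 2). Not NE.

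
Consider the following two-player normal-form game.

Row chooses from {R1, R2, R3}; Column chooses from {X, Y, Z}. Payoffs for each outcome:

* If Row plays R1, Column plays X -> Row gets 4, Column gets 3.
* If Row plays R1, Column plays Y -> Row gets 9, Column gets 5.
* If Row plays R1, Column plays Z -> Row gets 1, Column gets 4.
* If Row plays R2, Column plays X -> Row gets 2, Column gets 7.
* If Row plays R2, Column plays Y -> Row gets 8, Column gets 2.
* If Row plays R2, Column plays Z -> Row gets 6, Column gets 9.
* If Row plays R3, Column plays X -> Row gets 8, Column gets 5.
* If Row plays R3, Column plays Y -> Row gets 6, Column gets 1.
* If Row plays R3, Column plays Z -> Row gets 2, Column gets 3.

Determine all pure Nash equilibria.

For each strategy profile, look for a profitable unilateral deviation.
(R1, X): Row can switch to R3 (4 → 8). Not NE.
(R1, Y): Row gets 9, best alternative 8; Column gets 5, best alternative 4. No profitable deviation — NE.
(R1, Z): Row can switch to R2 (1 → 6). Not NE.
(R2, X): Row can switch to R1 (2 → 4). Not NE.
(R2, Y): Row can switch to R1 (8 → 9). Not NE.
(R2, Z): Row gets 6, best alternative 2; Column gets 9, best alternative 7. No profitable deviation — NE.
(R3, X): Row gets 8, best alternative 4; Column gets 5, best alternative 3. No profitable deviation — NE.
(R3, Y): Row can switch to R1 (6 → 9). Not NE.
(R3, Z): Row can switch to R2 (2 → 6). Not NE.

Pure-strategy Nash equilibria: (R1, Y); (R2, Z); (R3, X)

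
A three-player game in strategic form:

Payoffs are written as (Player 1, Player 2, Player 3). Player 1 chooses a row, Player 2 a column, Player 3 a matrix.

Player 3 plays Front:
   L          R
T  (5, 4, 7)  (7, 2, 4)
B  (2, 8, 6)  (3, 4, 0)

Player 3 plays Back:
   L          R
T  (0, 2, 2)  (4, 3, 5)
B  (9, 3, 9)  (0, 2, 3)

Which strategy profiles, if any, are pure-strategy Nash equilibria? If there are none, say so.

(T, L, Front) and (T, R, Back) and (B, L, Back)

Mark each player's best response to every combination of opponents' strategies; a profile where every player is best-responding is a pure Nash equilibrium.
Player 1 against (L, Front): payoffs 5, 2 → best response T.
Player 1 against (L, Back): payoffs 0, 9 → best response B.
Player 1 against (R, Front): payoffs 7, 3 → best response T.
Player 1 against (R, Back): payoffs 4, 0 → best response T.
Player 2 against (T, Front): payoffs 4, 2 → best response L.
Player 2 against (T, Back): payoffs 2, 3 → best response R.
Player 2 against (B, Front): payoffs 8, 4 → best response L.
Player 2 against (B, Back): payoffs 3, 2 → best response L.
Player 3 against (T, L): payoffs 7, 2 → best response Front.
Player 3 against (T, R): payoffs 4, 5 → best response Back.
Player 3 against (B, L): payoffs 6, 9 → best response Back.
Player 3 against (B, R): payoffs 0, 3 → best response Back.
Mutual best responses: (T, L, Front); (T, R, Back); (B, L, Back).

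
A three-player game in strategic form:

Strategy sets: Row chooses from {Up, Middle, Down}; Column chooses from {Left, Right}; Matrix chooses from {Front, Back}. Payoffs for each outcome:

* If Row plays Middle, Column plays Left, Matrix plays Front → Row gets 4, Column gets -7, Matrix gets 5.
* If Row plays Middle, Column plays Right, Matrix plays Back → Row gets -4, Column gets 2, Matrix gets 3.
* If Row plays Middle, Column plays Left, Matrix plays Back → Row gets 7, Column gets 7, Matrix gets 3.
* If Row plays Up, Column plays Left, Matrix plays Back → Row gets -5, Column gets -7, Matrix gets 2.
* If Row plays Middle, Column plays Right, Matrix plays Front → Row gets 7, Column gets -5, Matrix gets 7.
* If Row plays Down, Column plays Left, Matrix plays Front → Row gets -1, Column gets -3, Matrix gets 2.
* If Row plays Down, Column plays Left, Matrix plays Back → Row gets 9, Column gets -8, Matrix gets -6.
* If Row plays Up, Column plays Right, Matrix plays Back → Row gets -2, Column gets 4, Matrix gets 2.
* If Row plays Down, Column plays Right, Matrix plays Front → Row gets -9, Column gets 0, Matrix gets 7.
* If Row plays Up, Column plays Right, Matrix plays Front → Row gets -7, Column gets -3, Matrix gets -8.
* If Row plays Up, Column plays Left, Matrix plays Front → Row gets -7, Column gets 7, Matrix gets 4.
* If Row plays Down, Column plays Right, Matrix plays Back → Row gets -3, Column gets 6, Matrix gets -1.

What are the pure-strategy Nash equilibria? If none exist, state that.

Check each profile: it is a Nash equilibrium iff no player can strictly gain by switching unilaterally.
(Up, Left, Front): Row can switch to Middle (-7 → 4). Not NE.
(Up, Left, Back): Row can switch to Middle (-5 → 7). Not NE.
(Up, Right, Front): Row can switch to Middle (-7 → 7). Not NE.
(Up, Right, Back): Row gets -2, best alternative -3; Column gets 4, best alternative -7; Matrix gets 2, best alternative -8. No profitable deviation — NE.
(Middle, Left, Front): Column can switch to Right (-7 → -5). Not NE.
(Middle, Left, Back): Row can switch to Down (7 → 9). Not NE.
(Middle, Right, Front): Row gets 7, best alternative -7; Column gets -5, best alternative -7; Matrix gets 7, best alternative 3. No profitable deviation — NE.
(Middle, Right, Back): Row can switch to Up (-4 → -2). Not NE.
(Down, Left, Front): Row can switch to Middle (-1 → 4). Not NE.
(Down, Left, Back): Column can switch to Right (-8 → 6). Not NE.
(Down, Right, Front): Row can switch to Up (-9 → -7). Not NE.
(Down, Right, Back): Row can switch to Up (-3 → -2). Not NE.

The pure Nash equilibria are (Up, Right, Back) and (Middle, Right, Front).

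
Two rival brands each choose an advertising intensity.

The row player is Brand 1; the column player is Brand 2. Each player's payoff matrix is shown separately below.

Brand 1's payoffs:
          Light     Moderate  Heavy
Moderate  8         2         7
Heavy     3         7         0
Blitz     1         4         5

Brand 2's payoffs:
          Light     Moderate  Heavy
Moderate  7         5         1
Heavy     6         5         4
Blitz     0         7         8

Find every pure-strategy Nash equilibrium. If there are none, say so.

(Moderate, Light): Brand 1 gets 8, best alternative 3; Brand 2 gets 7, best alternative 5. No profitable deviation — NE.
(Moderate, Moderate): Brand 1 can switch to Heavy (2 → 7). Not NE.
(Moderate, Heavy): Brand 2 can switch to Light (1 → 7). Not NE.
(Heavy, Light): Brand 1 can switch to Moderate (3 → 8). Not NE.
(Heavy, Moderate): Brand 2 can switch to Light (5 → 6). Not NE.
(Heavy, Heavy): Brand 1 can switch to Moderate (0 → 7). Not NE.
(Blitz, Light): Brand 1 can switch to Moderate (1 → 8). Not NE.
(Blitz, Moderate): Brand 1 can switch to Heavy (4 → 7). Not NE.
(Blitz, Heavy): Brand 1 can switch to Moderate (5 → 7). Not NE.

The unique pure-strategy Nash equilibrium is (Moderate, Light).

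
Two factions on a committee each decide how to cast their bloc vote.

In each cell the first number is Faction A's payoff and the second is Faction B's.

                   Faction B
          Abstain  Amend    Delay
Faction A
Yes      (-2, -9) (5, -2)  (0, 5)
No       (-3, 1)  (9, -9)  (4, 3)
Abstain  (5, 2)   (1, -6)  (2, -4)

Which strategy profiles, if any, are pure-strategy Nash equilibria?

(Yes, Abstain): Faction A can switch to Abstain (-2 → 5). Not NE.
(Yes, Amend): Faction A can switch to No (5 → 9). Not NE.
(Yes, Delay): Faction A can switch to No (0 → 4). Not NE.
(No, Abstain): Faction A can switch to Yes (-3 → -2). Not NE.
(No, Amend): Faction B can switch to Abstain (-9 → 1). Not NE.
(No, Delay): Faction A gets 4, best alternative 2; Faction B gets 3, best alternative 1. No profitable deviation — NE.
(Abstain, Abstain): Faction A gets 5, best alternative -2; Faction B gets 2, best alternative -4. No profitable deviation — NE.
(Abstain, Amend): Faction A can switch to Yes (1 → 5). Not NE.
(The remaining 1 profile has a profitable deviation by the same check.)

The pure Nash equilibria are (No, Delay), (Abstain, Abstain).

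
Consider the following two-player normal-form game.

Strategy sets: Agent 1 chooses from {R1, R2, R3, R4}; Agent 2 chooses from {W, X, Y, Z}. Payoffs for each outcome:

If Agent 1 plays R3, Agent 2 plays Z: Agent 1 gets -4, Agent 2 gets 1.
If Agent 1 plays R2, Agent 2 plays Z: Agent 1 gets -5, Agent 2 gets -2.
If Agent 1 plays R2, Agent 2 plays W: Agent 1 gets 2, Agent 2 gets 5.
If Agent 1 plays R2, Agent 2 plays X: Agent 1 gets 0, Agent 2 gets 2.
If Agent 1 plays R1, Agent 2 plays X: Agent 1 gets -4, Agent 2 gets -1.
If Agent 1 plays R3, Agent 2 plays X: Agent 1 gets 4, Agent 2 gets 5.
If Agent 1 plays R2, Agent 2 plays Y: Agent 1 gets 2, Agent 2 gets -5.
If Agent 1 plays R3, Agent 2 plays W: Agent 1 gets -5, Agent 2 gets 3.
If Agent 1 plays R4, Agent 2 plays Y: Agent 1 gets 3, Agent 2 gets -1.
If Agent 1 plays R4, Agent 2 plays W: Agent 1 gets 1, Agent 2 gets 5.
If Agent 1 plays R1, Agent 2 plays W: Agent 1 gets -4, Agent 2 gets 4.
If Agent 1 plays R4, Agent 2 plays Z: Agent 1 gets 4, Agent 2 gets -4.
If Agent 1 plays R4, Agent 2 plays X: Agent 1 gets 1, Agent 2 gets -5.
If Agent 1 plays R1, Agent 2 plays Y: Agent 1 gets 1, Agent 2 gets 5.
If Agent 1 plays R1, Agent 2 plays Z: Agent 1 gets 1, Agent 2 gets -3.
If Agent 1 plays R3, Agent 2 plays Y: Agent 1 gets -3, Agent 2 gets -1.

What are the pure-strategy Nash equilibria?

(R1, W): Agent 1 can switch to R2 (-4 → 2). Not NE.
(R1, X): Agent 1 can switch to R2 (-4 → 0). Not NE.
(R1, Y): Agent 1 can switch to R2 (1 → 2). Not NE.
(R1, Z): Agent 1 can switch to R4 (1 → 4). Not NE.
(R2, W): Agent 1 gets 2, best alternative 1; Agent 2 gets 5, best alternative 2. No profitable deviation — NE.
(R2, X): Agent 1 can switch to R3 (0 → 4). Not NE.
(R2, Y): Agent 1 can switch to R4 (2 → 3). Not NE.
(R3, X): Agent 1 gets 4, best alternative 1; Agent 2 gets 5, best alternative 3. No profitable deviation — NE.
(The remaining 8 profiles each have a profitable deviation by the same check.)

(R2, W), (R3, X)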